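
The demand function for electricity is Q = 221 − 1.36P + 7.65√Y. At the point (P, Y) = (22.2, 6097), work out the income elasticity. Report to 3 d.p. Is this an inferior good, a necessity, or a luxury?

0.379 (necessity)

At P = 22.2, Y = 6097: Q = 788.145.
Holding P constant, ∂Q/∂Y = 7.65/(2√Y) = 0.0489862.
η_Y = (∂Q/∂Y)·(Y/Q) = 0.0489862 × (6097/788.145) = 0.379.
Since 0 < η < 1, this is a necessity.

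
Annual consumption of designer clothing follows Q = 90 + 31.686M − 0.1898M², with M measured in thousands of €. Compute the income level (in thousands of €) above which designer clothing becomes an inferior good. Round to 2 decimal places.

dQ/dM = 31.686 − 0.3796M.
The good is inferior where dQ/dM < 0. Setting dQ/dM = 0 gives M = 31.686 / 0.3796 = 83.47.

83.47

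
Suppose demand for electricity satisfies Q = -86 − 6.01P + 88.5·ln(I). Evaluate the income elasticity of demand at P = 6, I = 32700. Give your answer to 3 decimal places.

At P = 6, I = 32700: Q = 797.909.
Holding P constant, ∂Q/∂I = 88.5/I = 0.00270642.
η_I = (∂Q/∂I)·(I/Q) = 0.00270642 × (32700/797.909) = 0.111.

0.111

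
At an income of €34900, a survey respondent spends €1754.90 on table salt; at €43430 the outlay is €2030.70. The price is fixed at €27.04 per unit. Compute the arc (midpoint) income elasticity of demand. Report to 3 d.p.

With a constant price, Q₁ = 1754.90/27.04 = 64.900 and Q₂ = 2030.70/27.04 = 75.100 (equivalently, work directly with expenditure since P cancels).
Midpoint %ΔQ = (2030.70 − 1754.90)/1892.80 = 0.14571; midpoint %ΔI = (43430 − 34900)/39165 = 0.21780.
η = 0.14571 / 0.21780 = 0.669.

0.669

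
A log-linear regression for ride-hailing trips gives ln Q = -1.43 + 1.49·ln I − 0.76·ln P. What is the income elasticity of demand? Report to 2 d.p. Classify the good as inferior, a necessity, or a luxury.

1.49 (luxury)

In a log-linear demand, the coefficient on ln I is the income elasticity.
So η = 1.49.
η > 1 ⇒ luxury.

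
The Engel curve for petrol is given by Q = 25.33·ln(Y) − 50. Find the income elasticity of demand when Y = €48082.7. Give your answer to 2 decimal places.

At Y = 48082.7: Q = 223.075.
dQ/dY = 25.33/Y = 0.000526801 at this income.
η = (dQ/dY)·(Y/Q) = 0.000526801 × (48082.7/223.075) = 0.11.

0.11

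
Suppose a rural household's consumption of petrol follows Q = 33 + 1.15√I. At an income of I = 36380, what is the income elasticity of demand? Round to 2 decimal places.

At I = 36380: Q = 252.346.
dQ/dI = 1.15/(2√I) = 0.00301465 at this income.
η = (dQ/dI)·(I/Q) = 0.00301465 × (36380/252.346) = 0.43.

0.43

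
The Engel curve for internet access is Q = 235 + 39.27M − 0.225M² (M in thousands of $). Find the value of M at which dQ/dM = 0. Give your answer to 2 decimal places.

87.27

dQ/dM = 39.27 − 0.45M.
The good is inferior where dQ/dM < 0. Setting dQ/dM = 0 gives M = 39.27 / 0.45 = 87.27.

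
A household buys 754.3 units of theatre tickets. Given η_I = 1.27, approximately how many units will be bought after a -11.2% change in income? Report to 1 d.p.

647.0

%ΔQ ≈ η × %ΔI = 1.27 × (-11.2%) = -14.224%.
New Q ≈ 754.3 × (1 − 0.14224) = 647.0.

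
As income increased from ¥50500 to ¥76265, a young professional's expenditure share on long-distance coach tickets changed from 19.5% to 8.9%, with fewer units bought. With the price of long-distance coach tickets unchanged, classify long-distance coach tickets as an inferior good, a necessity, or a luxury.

Quantity demanded falls as income rises, so η < 0.

inferior good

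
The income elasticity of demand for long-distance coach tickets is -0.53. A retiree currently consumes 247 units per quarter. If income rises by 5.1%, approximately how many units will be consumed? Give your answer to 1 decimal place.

240.3

%ΔQ ≈ η × %ΔI = -0.53 × 5.1% = -2.703%.
New Q ≈ 247 × (1 − 0.02703) = 240.3.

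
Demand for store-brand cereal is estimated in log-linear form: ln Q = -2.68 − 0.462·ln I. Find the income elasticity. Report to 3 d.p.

-0.462

In a log-linear demand, the coefficient on ln I is the income elasticity.
So η = -0.462.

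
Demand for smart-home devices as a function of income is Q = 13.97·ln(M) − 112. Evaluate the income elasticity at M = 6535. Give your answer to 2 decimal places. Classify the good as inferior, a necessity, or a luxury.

1.30 (luxury)

At M = 6535: Q = 10.725.
dQ/dM = 13.97/M = 0.00213772 at this income.
η = (dQ/dM)·(M/Q) = 0.00213772 × (6535/10.725) = 1.30.
Since η > 1, the good is a luxury.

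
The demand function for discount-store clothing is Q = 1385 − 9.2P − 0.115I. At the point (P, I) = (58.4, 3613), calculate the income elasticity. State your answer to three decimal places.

At P = 58.4, I = 3613: Q = 432.225.
Holding P constant, ∂Q/∂I = −0.115.
η_I = (∂Q/∂I)·(I/Q) = -0.115 × (3613/432.225) = -0.961.

-0.961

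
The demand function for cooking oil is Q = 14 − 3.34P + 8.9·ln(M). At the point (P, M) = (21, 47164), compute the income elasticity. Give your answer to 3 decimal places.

0.225

At P = 21, M = 47164: Q = 39.636.
Holding P constant, ∂Q/∂M = 8.9/M = 0.000188703.
η_M = (∂Q/∂M)·(M/Q) = 0.000188703 × (47164/39.636) = 0.225.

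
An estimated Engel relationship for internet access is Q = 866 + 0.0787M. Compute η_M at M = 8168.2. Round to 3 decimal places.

0.426

At M = 8168.2: Q = 1508.837.
dQ/dM = 0.0787.
η = (dQ/dM)·(M/Q) = 0.0787 × (8168.2/1508.837) = 0.426.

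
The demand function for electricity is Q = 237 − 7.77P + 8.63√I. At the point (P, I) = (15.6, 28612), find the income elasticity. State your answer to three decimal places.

0.463

At P = 15.6, I = 28612: Q = 1575.560.
Holding P constant, ∂Q/∂I = 8.63/(2√I) = 0.0255098.
η_I = (∂Q/∂I)·(I/Q) = 0.0255098 × (28612/1575.560) = 0.463.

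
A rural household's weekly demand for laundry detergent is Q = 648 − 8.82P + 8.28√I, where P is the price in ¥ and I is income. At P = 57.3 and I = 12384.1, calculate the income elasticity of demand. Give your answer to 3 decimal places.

0.433

At P = 57.3, I = 12384.1: Q = 1064.044.
Holding P constant, ∂Q/∂I = 8.28/(2√I) = 0.0372022.
η_I = (∂Q/∂I)·(I/Q) = 0.0372022 × (12384.1/1064.044) = 0.433.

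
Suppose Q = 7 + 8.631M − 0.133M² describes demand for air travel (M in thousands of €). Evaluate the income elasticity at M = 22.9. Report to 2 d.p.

0.43

At M = 22.9: Q = 134.9034.
dQ/dM = 8.631 − 0.266M = 2.53960.
η = (dQ/dM)·(M/Q) = 2.53960 × (22.9/134.9034) = 0.43.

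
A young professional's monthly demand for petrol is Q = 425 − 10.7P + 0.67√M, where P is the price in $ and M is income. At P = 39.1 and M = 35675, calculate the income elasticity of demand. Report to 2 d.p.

0.48

At P = 39.1, M = 35675: Q = 133.178.
Holding P constant, ∂Q/∂M = 0.67/(2√M) = 0.00177363.
η_M = (∂Q/∂M)·(M/Q) = 0.00177363 × (35675/133.178) = 0.48.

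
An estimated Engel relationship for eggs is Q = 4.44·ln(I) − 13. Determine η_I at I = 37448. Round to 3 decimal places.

At I = 37448: Q = 33.756.
dQ/dI = 4.44/I = 0.000118564 at this income.
η = (dQ/dI)·(I/Q) = 0.000118564 × (37448/33.756) = 0.132.

0.132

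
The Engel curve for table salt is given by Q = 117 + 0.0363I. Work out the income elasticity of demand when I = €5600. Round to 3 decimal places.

At I = 5600: Q = 320.280.
dQ/dI = 0.0363.
η = (dQ/dI)·(I/Q) = 0.0363 × (5600/320.280) = 0.635.

0.635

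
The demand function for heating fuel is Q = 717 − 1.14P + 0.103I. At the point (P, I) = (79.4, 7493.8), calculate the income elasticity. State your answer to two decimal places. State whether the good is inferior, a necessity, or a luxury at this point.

0.55 (necessity)

At P = 79.4, I = 7493.8: Q = 1398.345.
Holding P constant, ∂Q/∂I = 0.103.
η_I = (∂Q/∂I)·(I/Q) = 0.103 × (7493.8/1398.345) = 0.55.
Since 0 < η < 1, this is a necessity.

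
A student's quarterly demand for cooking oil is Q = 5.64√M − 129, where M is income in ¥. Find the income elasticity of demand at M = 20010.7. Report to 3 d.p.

0.596

At M = 20010.7: Q = 668.830.
dQ/dM = 5.64/(2√M) = 0.0199351 at this income.
η = (dQ/dM)·(M/Q) = 0.0199351 × (20010.7/668.830) = 0.596.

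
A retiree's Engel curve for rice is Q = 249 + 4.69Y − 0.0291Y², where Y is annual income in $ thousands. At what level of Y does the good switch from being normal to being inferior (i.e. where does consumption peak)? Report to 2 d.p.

80.58

dQ/dY = 4.69 − 0.0582Y.
The good is inferior where dQ/dY < 0. Setting dQ/dY = 0 gives Y = 4.69 / 0.0582 = 80.58.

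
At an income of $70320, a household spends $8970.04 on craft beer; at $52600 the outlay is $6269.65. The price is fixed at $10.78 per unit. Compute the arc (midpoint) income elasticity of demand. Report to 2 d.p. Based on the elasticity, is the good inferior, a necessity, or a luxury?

1.23 (luxury)

With a constant price, Q₁ = 8970.04/10.78 = 832.100 and Q₂ = 6269.65/10.78 = 581.600 (equivalently, work directly with expenditure since P cancels).
Midpoint %ΔQ = (6269.65 − 8970.04)/7619.85 = -0.35439; midpoint %ΔI = (52600 − 70320)/61460 = -0.28832.
η = -0.35439 / -0.28832 = 1.23.
η > 1 ⇒ luxury.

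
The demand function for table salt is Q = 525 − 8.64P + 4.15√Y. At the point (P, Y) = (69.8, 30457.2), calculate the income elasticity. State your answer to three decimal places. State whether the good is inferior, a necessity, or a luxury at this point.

At P = 69.8, Y = 30457.2: Q = 646.186.
Holding P constant, ∂Q/∂Y = 4.15/(2√Y) = 0.0118898.
η_Y = (∂Q/∂Y)·(Y/Q) = 0.0118898 × (30457.2/646.186) = 0.560.
Since 0 < η < 1, this is a necessity.

0.560 (necessity)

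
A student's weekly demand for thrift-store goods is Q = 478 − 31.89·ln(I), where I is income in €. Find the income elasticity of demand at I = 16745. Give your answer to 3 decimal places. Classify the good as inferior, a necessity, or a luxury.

-0.190 (inferior good)

At I = 16745: Q = 167.842.
dQ/dI = -31.89/I = -0.00190445 at this income.
η = (dQ/dI)·(I/Q) = -0.00190445 × (16745/167.842) = -0.190.
Since η < 0, the good is an inferior good.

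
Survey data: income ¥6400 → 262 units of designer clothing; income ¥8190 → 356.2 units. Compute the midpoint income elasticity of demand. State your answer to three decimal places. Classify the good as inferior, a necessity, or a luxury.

1.242 (luxury)

ΔQ = 356.2 − 262 = 94.2; midpoint Q̄ = (262 + 356.2)/2 = 309.1.
ΔI = 8190 − 6400 = 1790; midpoint Ī = (6400 + 8190)/2 = 7295.
η = (ΔQ/Q̄) ÷ (ΔI/Ī) = (94.2/309.1) ÷ (1790/7295) = 1.242.
η > 1 ⇒ luxury.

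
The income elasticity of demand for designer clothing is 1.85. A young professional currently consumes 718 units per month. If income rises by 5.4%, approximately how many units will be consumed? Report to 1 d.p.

%ΔQ ≈ η × %ΔI = 1.85 × 5.4% = 9.99%.
New Q ≈ 718 × (1 + 0.0999) = 789.7.

789.7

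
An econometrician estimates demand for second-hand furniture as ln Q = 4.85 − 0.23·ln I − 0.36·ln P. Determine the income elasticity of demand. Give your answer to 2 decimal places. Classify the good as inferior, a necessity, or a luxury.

-0.23 (inferior good)

In a log-linear demand, the coefficient on ln I is the income elasticity.
So η = -0.23.
η < 0 ⇒ inferior good.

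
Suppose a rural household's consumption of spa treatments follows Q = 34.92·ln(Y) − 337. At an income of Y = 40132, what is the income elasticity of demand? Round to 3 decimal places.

1.053

At Y = 40132: Q = 33.150.
dQ/dY = 34.92/Y = 0.000870129 at this income.
η = (dQ/dY)·(Y/Q) = 0.000870129 × (40132/33.150) = 1.053.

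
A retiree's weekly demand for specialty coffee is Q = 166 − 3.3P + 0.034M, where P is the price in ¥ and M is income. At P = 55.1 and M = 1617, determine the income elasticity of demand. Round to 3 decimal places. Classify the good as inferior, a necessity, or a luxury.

At P = 55.1, M = 1617: Q = 39.148.
Holding P constant, ∂Q/∂M = 0.034.
η_M = (∂Q/∂M)·(M/Q) = 0.034 × (1617/39.148) = 1.404.
Since η > 1, this is a luxury.

1.404 (luxury)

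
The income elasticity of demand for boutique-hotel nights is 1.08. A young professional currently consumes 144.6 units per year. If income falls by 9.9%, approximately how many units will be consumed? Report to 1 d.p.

%ΔQ ≈ η × %ΔI = 1.08 × (-9.9%) = -10.692%.
New Q ≈ 144.6 × (1 − 0.10692) = 129.1.

129.1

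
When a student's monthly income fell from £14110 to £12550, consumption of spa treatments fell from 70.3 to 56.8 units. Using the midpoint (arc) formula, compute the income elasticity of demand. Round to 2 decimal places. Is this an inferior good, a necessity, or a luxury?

ΔQ = 56.8 − 70.3 = -13.5; midpoint Q̄ = (70.3 + 56.8)/2 = 63.55.
ΔI = 12550 − 14110 = -1560; midpoint Ī = (14110 + 12550)/2 = 13330.
η = (ΔQ/Q̄) ÷ (ΔI/Ī) = (-13.5/63.55) ÷ (-1560/13330) = 1.82.
η > 1 ⇒ luxury.

1.82 (luxury)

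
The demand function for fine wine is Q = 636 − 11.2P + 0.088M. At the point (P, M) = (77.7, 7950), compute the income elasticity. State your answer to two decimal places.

At P = 77.7, M = 7950: Q = 465.360.
Holding P constant, ∂Q/∂M = 0.088.
η_M = (∂Q/∂M)·(M/Q) = 0.088 × (7950/465.360) = 1.50.

1.50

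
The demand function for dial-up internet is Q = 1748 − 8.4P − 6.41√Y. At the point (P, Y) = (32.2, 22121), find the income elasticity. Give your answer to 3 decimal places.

At P = 32.2, Y = 22121: Q = 524.152.
Holding P constant, ∂Q/∂Y = -6.41/(2√Y) = -0.0215489.
η_Y = (∂Q/∂Y)·(Y/Q) = -0.0215489 × (22121/524.152) = -0.909.

-0.909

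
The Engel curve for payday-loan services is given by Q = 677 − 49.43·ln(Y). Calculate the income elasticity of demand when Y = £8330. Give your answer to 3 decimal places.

-0.214

At Y = 8330: Q = 230.765.
dQ/dY = -49.43/Y = -0.00593397 at this income.
η = (dQ/dY)·(Y/Q) = -0.00593397 × (8330/230.765) = -0.214.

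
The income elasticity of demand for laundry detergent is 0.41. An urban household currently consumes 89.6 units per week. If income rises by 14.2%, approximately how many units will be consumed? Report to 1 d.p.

94.8

%ΔQ ≈ η × %ΔI = 0.41 × 14.2% = 5.822%.
New Q ≈ 89.6 × (1 + 0.05822) = 94.8.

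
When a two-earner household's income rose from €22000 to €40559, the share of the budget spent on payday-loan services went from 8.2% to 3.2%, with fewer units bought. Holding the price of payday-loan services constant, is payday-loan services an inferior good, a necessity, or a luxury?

Quantity demanded falls as income rises, so η < 0.

inferior good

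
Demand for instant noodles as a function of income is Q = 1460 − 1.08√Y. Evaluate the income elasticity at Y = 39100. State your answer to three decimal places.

-0.086

At Y = 39100: Q = 1246.444.
dQ/dY = -1.08/(2√Y) = -0.0027309 at this income.
η = (dQ/dY)·(Y/Q) = -0.0027309 × (39100/1246.444) = -0.086.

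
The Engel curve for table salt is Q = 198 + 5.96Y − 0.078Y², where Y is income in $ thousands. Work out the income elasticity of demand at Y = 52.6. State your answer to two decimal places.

At Y = 52.6: Q = 295.6887.
dQ/dY = 5.96 − 0.156Y = -2.24560.
η = (dQ/dY)·(Y/Q) = -2.24560 × (52.6/295.6887) = -0.40.

-0.40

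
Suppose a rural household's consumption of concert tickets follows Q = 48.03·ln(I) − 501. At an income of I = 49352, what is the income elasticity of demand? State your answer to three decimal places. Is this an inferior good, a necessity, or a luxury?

At I = 49352: Q = 18.047.
dQ/dI = 48.03/I = 0.000973213 at this income.
η = (dQ/dI)·(I/Q) = 0.000973213 × (49352/18.047) = 2.661.
Since η > 1, the good is a luxury.

2.661 (luxury)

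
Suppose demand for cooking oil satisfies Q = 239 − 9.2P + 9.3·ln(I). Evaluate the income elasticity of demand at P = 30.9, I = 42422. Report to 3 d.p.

At P = 30.9, I = 42422: Q = 53.815.
Holding P constant, ∂Q/∂I = 9.3/I = 0.000219226.
η_I = (∂Q/∂I)·(I/Q) = 0.000219226 × (42422/53.815) = 0.173.

0.173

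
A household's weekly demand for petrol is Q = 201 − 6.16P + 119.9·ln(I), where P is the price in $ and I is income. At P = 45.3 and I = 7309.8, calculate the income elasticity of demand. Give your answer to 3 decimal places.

0.121

At P = 45.3, I = 7309.8: Q = 988.699.
Holding P constant, ∂Q/∂I = 119.9/I = 0.0164026.
η_I = (∂Q/∂I)·(I/Q) = 0.0164026 × (7309.8/988.699) = 0.121.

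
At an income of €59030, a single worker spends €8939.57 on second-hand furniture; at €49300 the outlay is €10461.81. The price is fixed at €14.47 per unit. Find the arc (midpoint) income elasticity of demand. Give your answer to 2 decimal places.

-0.87

With a constant price, Q₁ = 8939.57/14.47 = 617.800 and Q₂ = 10461.81/14.47 = 723.000 (equivalently, work directly with expenditure since P cancels).
Midpoint %ΔQ = (10461.81 − 8939.57)/9700.69 = 0.15692; midpoint %ΔI = (49300 − 59030)/54165 = -0.17964.
η = 0.15692 / -0.17964 = -0.87.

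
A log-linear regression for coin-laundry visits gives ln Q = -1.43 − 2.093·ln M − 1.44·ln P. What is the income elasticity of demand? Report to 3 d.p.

In a log-linear demand, the coefficient on ln M is the income elasticity.
So η = -2.093.

-2.093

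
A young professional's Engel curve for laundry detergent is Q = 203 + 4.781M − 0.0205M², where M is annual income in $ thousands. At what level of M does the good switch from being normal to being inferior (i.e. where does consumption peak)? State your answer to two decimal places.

dQ/dM = 4.781 − 0.041M.
The good is inferior where dQ/dM < 0. Setting dQ/dM = 0 gives M = 4.781 / 0.041 = 116.61.

116.61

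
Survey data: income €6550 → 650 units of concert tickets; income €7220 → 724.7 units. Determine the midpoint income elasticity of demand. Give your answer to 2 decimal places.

ΔQ = 724.7 − 650 = 74.7; midpoint Q̄ = (650 + 724.7)/2 = 687.35.
ΔI = 7220 − 6550 = 670; midpoint Ī = (6550 + 7220)/2 = 6885.
η = (ΔQ/Q̄) ÷ (ΔI/Ī) = (74.7/687.35) ÷ (670/6885) = 1.12.

1.12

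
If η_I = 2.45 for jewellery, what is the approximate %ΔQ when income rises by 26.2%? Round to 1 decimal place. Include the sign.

%ΔQ ≈ η × %ΔI = 2.45 × 26.2% = 64.2%.

64.2%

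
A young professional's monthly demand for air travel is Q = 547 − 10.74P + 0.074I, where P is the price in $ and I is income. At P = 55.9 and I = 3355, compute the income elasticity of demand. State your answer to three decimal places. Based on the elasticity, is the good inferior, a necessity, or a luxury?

At P = 55.9, I = 3355: Q = 194.904.
Holding P constant, ∂Q/∂I = 0.074.
η_I = (∂Q/∂I)·(I/Q) = 0.074 × (3355/194.904) = 1.274.
Since η > 1, this is a luxury.

1.274 (luxury)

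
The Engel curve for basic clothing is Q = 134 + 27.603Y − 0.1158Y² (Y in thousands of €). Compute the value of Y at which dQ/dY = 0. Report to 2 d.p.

dQ/dY = 27.603 − 0.2316Y.
The good is inferior where dQ/dY < 0. Setting dQ/dY = 0 gives Y = 27.603 / 0.2316 = 119.18.

119.18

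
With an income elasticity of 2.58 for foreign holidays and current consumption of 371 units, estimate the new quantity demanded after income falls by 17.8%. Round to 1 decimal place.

200.6

%ΔQ ≈ η × %ΔI = 2.58 × (-17.8%) = -45.924%.
New Q ≈ 371 × (1 − 0.45924) = 200.6.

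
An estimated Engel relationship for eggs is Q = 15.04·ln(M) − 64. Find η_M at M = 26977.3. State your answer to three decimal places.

0.168

At M = 26977.3: Q = 89.449.
dQ/dM = 15.04/M = 0.000557506 at this income.
η = (dQ/dM)·(M/Q) = 0.000557506 × (26977.3/89.449) = 0.168.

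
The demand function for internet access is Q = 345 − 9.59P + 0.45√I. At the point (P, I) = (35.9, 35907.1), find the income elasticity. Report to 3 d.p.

At P = 35.9, I = 35907.1: Q = 85.990.
Holding P constant, ∂Q/∂I = 0.45/(2√I) = 0.00118739.
η_I = (∂Q/∂I)·(I/Q) = 0.00118739 × (35907.1/85.990) = 0.496.

0.496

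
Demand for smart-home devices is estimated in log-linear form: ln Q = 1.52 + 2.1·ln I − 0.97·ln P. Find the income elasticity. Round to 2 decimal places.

In a log-linear demand, the coefficient on ln I is the income elasticity.
So η = 2.10.

2.10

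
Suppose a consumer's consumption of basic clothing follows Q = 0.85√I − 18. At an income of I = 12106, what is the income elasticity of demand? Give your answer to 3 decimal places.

0.619

At I = 12106: Q = 75.523.
dQ/dI = 0.85/(2√I) = 0.00386268 at this income.
η = (dQ/dI)·(I/Q) = 0.00386268 × (12106/75.523) = 0.619.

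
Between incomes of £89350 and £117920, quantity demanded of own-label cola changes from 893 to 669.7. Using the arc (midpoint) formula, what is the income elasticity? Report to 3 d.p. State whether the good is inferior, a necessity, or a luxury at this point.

ΔQ = 669.7 − 893 = -223.3; midpoint Q̄ = (893 + 669.7)/2 = 781.35.
ΔI = 117920 − 89350 = 28570; midpoint Ī = (89350 + 117920)/2 = 103635.
η = (ΔQ/Q̄) ÷ (ΔI/Ī) = (-223.3/781.35) ÷ (28570/103635) = -1.037.
η < 0 ⇒ inferior good.

-1.037 (inferior good)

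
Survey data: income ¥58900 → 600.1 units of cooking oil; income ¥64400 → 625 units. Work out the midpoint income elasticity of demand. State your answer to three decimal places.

ΔQ = 625 − 600.1 = 24.9; midpoint Q̄ = (600.1 + 625)/2 = 612.55.
ΔI = 64400 − 58900 = 5500; midpoint Ī = (58900 + 64400)/2 = 61650.
η = (ΔQ/Q̄) ÷ (ΔI/Ī) = (24.9/612.55) ÷ (5500/61650) = 0.456.

0.456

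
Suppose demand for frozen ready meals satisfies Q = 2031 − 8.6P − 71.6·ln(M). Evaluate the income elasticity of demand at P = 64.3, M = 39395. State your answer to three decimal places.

-0.099

At P = 64.3, M = 39395: Q = 720.392.
Holding P constant, ∂Q/∂M = -71.6/M = -0.00181749.
η_M = (∂Q/∂M)·(M/Q) = -0.00181749 × (39395/720.392) = -0.099.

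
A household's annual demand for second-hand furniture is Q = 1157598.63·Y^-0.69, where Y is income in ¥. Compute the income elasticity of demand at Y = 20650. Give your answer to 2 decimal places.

-0.69

For Q = A·Y^β the income elasticity is constant and equal to β.
Here β = -0.69, so η = -0.69.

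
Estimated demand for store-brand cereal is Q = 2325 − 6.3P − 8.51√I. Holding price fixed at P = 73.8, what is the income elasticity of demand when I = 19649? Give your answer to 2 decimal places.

At P = 73.8, I = 19649: Q = 667.172.
Holding P constant, ∂Q/∂I = -8.51/(2√I) = -0.0303549.
η_I = (∂Q/∂I)·(I/Q) = -0.0303549 × (19649/667.172) = -0.89.

-0.89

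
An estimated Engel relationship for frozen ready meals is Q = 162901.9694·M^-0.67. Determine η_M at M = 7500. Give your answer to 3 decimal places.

-0.670

For Q = A·M^β the income elasticity is constant and equal to β.
Here β = -0.67, so η = -0.670.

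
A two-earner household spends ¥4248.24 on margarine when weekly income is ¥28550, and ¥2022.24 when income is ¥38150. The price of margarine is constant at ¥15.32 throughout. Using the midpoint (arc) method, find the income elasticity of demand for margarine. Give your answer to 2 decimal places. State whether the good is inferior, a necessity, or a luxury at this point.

-2.47 (inferior good)

With a constant price, Q₁ = 4248.24/15.32 = 277.300 and Q₂ = 2022.24/15.32 = 132.000 (equivalently, work directly with expenditure since P cancels).
Midpoint %ΔQ = (2022.24 − 4248.24)/3135.24 = -0.70999; midpoint %ΔI = (38150 − 28550)/33350 = 0.28786.
η = -0.70999 / 0.28786 = -2.47.
η < 0 ⇒ inferior good.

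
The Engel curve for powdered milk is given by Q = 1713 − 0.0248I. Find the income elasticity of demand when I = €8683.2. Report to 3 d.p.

At I = 8683.2: Q = 1497.657.
dQ/dI = −0.0248.
η = (dQ/dI)·(I/Q) = -0.0248 × (8683.2/1497.657) = -0.144.

-0.144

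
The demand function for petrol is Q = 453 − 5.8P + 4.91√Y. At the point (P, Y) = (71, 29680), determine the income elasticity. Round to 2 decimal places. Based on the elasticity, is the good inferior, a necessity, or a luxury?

At P = 71, Y = 29680: Q = 887.089.
Holding P constant, ∂Q/∂Y = 4.91/(2√Y) = 0.0142502.
η_Y = (∂Q/∂Y)·(Y/Q) = 0.0142502 × (29680/887.089) = 0.48.
Since 0 < η < 1, this is a necessity.

0.48 (necessity)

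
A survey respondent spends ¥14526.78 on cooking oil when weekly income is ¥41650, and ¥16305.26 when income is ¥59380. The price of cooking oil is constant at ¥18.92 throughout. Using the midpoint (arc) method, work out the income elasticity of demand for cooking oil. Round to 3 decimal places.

With a constant price, Q₁ = 14526.78/18.92 = 767.800 and Q₂ = 16305.26/18.92 = 861.800 (equivalently, work directly with expenditure since P cancels).
Midpoint %ΔQ = (16305.26 − 14526.78)/15416.02 = 0.11537; midpoint %ΔI = (59380 − 41650)/50515 = 0.35098.
η = 0.11537 / 0.35098 = 0.329.

0.329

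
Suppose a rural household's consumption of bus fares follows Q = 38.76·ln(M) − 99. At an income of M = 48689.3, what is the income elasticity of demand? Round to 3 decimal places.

At M = 48689.3: Q = 319.345.
dQ/dM = 38.76/M = 0.000796068 at this income.
η = (dQ/dM)·(M/Q) = 0.000796068 × (48689.3/319.345) = 0.121.

0.121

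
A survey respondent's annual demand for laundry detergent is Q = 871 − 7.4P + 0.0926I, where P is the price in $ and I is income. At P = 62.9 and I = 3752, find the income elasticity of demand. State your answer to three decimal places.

At P = 62.9, I = 3752: Q = 752.975.
Holding P constant, ∂Q/∂I = 0.0926.
η_I = (∂Q/∂I)·(I/Q) = 0.0926 × (3752/752.975) = 0.461.

0.461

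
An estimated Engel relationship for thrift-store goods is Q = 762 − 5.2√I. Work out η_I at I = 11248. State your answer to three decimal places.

At I = 11248: Q = 210.506.
dQ/dI = -5.2/(2√I) = -0.0245152 at this income.
η = (dQ/dI)·(I/Q) = -0.0245152 × (11248/210.506) = -1.310.

-1.310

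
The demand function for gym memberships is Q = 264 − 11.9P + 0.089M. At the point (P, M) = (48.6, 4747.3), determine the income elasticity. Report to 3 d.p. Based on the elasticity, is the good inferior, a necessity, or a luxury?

3.906 (luxury)

At P = 48.6, M = 4747.3: Q = 108.170.
Holding P constant, ∂Q/∂M = 0.089.
η_M = (∂Q/∂M)·(M/Q) = 0.089 × (4747.3/108.170) = 3.906.
Since η > 1, this is a luxury.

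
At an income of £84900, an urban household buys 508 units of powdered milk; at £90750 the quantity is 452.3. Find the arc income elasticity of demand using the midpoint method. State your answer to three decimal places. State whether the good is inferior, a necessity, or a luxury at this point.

-1.742 (inferior good)

ΔQ = 452.3 − 508 = -55.7; midpoint Q̄ = (508 + 452.3)/2 = 480.15.
ΔI = 90750 − 84900 = 5850; midpoint Ī = (84900 + 90750)/2 = 87825.
η = (ΔQ/Q̄) ÷ (ΔI/Ī) = (-55.7/480.15) ÷ (5850/87825) = -1.742.
η < 0 ⇒ inferior good.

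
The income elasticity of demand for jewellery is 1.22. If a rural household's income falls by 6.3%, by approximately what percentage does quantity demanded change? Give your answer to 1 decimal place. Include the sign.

%ΔQ ≈ η × %ΔI = 1.22 × (-6.3%) = -7.7%.

-7.7%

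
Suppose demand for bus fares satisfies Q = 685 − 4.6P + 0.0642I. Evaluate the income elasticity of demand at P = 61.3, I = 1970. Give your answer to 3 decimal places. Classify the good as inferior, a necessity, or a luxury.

0.239 (necessity)

At P = 61.3, I = 1970: Q = 529.494.
Holding P constant, ∂Q/∂I = 0.0642.
η_I = (∂Q/∂I)·(I/Q) = 0.0642 × (1970/529.494) = 0.239.
Since 0 < η < 1, this is a necessity.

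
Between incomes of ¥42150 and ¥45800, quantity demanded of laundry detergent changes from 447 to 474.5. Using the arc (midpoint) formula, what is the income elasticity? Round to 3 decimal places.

0.719

ΔQ = 474.5 − 447 = 27.5; midpoint Q̄ = (447 + 474.5)/2 = 460.75.
ΔI = 45800 − 42150 = 3650; midpoint Ī = (42150 + 45800)/2 = 43975.
η = (ΔQ/Q̄) ÷ (ΔI/Ī) = (27.5/460.75) ÷ (3650/43975) = 0.719.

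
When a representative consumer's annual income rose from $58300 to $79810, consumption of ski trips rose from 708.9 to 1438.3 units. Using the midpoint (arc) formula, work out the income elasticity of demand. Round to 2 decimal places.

2.18

ΔQ = 1438.3 − 708.9 = 729.4; midpoint Q̄ = (708.9 + 1438.3)/2 = 1073.6.
ΔI = 79810 − 58300 = 21510; midpoint Ī = (58300 + 79810)/2 = 69055.
η = (ΔQ/Q̄) ÷ (ΔI/Ī) = (729.4/1073.6) ÷ (21510/69055) = 2.18.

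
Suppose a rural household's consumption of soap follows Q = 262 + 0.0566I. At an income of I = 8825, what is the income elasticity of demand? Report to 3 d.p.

0.656

At I = 8825: Q = 761.495.
dQ/dI = 0.0566.
η = (dQ/dI)·(I/Q) = 0.0566 × (8825/761.495) = 0.656.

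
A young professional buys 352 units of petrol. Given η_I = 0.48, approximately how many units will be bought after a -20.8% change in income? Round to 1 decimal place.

316.9

%ΔQ ≈ η × %ΔI = 0.48 × (-20.8%) = -9.984%.
New Q ≈ 352 × (1 − 0.09984) = 316.9.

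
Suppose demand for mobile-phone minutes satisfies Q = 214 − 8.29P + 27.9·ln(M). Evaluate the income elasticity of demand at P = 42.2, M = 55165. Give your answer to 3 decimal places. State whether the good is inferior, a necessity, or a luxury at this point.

At P = 42.2, M = 55165: Q = 168.777.
Holding P constant, ∂Q/∂M = 27.9/M = 0.000505755.
η_M = (∂Q/∂M)·(M/Q) = 0.000505755 × (55165/168.777) = 0.165.
Since 0 < η < 1, this is a necessity.

0.165 (necessity)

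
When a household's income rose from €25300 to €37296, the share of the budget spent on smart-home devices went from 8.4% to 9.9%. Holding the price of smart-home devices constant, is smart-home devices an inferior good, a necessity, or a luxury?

The budget share rises as income rises, so η > 1.

luxury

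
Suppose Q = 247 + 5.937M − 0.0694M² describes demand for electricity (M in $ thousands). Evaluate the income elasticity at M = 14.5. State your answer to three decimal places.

At M = 14.5: Q = 318.4952.
dQ/dM = 5.937 − 0.1388M = 3.92440.
η = (dQ/dM)·(M/Q) = 3.92440 × (14.5/318.4952) = 0.179.

0.179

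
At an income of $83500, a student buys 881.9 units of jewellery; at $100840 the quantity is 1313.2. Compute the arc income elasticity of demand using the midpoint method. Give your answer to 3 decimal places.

ΔQ = 1313.2 − 881.9 = 431.3; midpoint Q̄ = (881.9 + 1313.2)/2 = 1097.55.
ΔI = 100840 − 83500 = 17340; midpoint Ī = (83500 + 100840)/2 = 92170.
η = (ΔQ/Q̄) ÷ (ΔI/Ī) = (431.3/1097.55) ÷ (17340/92170) = 2.089.

2.089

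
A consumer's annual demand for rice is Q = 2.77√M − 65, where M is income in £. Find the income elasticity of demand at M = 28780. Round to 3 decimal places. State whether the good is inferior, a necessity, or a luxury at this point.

At M = 28780: Q = 404.921.
dQ/dM = 2.77/(2√M) = 0.00816403 at this income.
η = (dQ/dM)·(M/Q) = 0.00816403 × (28780/404.921) = 0.580.
Since 0 < η < 1, the good is a necessity.

0.580 (necessity)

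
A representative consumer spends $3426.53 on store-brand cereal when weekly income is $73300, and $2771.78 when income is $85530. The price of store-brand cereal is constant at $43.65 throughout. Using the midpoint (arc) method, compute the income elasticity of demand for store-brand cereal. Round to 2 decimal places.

-1.37

With a constant price, Q₁ = 3426.53/43.65 = 78.500 and Q₂ = 2771.78/43.65 = 63.500 (equivalently, work directly with expenditure since P cancels).
Midpoint %ΔQ = (2771.78 − 3426.53)/3099.16 = -0.21127; midpoint %ΔI = (85530 − 73300)/79415 = 0.15400.
η = -0.21127 / 0.15400 = -1.37.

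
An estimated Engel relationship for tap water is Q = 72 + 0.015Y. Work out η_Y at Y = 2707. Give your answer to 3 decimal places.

At Y = 2707: Q = 112.605.
dQ/dY = 0.015.
η = (dQ/dY)·(Y/Q) = 0.015 × (2707/112.605) = 0.361.

0.361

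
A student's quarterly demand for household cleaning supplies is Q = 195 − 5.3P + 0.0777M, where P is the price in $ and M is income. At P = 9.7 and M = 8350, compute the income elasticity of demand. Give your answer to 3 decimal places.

At P = 9.7, M = 8350: Q = 792.385.
Holding P constant, ∂Q/∂M = 0.0777.
η_M = (∂Q/∂M)·(M/Q) = 0.0777 × (8350/792.385) = 0.819.

0.819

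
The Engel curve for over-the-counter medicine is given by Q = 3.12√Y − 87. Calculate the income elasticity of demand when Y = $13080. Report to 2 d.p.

At Y = 13080: Q = 269.828.
dQ/dY = 3.12/(2√Y) = 0.0136402 at this income.
η = (dQ/dY)·(Y/Q) = 0.0136402 × (13080/269.828) = 0.66.

0.66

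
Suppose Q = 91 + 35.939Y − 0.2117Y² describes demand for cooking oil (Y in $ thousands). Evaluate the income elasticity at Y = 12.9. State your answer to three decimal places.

0.757

At Y = 12.9: Q = 519.3841.
dQ/dY = 35.939 − 0.4234Y = 30.47714.
η = (dQ/dY)·(Y/Q) = 30.47714 × (12.9/519.3841) = 0.757.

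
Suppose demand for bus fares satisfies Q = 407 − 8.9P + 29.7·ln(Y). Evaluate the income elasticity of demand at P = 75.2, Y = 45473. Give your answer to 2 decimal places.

At P = 75.2, Y = 45473: Q = 56.249.
Holding P constant, ∂Q/∂Y = 29.7/Y = 0.000653135.
η_Y = (∂Q/∂Y)·(Y/Q) = 0.000653135 × (45473/56.249) = 0.53.

0.53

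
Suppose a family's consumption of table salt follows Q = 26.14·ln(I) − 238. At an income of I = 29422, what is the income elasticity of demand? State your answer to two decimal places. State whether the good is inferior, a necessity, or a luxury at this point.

At I = 29422: Q = 30.967.
dQ/dI = 26.14/I = 0.000888451 at this income.
η = (dQ/dI)·(I/Q) = 0.000888451 × (29422/30.967) = 0.84.
Since 0 < η < 1, the good is a necessity.

0.84 (necessity)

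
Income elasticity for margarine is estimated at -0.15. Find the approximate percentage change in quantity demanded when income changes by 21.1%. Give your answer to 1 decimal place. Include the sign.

-3.2%

%ΔQ ≈ η × %ΔI = -0.15 × 21.1% = -3.2%.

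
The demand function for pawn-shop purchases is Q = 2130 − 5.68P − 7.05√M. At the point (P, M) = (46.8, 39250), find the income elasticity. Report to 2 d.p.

At P = 46.8, M = 39250: Q = 467.457.
Holding P constant, ∂Q/∂M = -7.05/(2√M) = -0.0177926.
η_M = (∂Q/∂M)·(M/Q) = -0.0177926 × (39250/467.457) = -1.49.

-1.49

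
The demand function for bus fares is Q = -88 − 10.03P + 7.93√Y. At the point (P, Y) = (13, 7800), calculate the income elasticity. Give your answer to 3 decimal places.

At P = 13, Y = 7800: Q = 481.969.
Holding P constant, ∂Q/∂Y = 7.93/(2√Y) = 0.0448948.
η_Y = (∂Q/∂Y)·(Y/Q) = 0.0448948 × (7800/481.969) = 0.727.

0.727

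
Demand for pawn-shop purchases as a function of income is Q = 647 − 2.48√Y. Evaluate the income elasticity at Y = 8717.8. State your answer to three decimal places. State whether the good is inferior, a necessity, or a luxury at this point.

-0.279 (inferior good)

At Y = 8717.8: Q = 415.444.
dQ/dY = -2.48/(2√Y) = -0.0132806 at this income.
η = (dQ/dY)·(Y/Q) = -0.0132806 × (8717.8/415.444) = -0.279.
Since η < 0, the good is an inferior good.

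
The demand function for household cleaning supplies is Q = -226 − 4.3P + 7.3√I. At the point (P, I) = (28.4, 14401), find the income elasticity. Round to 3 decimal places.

0.830

At P = 28.4, I = 14401: Q = 527.910.
Holding P constant, ∂Q/∂I = 7.3/(2√I) = 0.0304156.
η_I = (∂Q/∂I)·(I/Q) = 0.0304156 × (14401/527.910) = 0.830.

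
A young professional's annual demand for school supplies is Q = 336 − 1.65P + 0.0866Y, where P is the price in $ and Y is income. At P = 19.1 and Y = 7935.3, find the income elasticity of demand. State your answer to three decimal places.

0.693

At P = 19.1, Y = 7935.3: Q = 991.682.
Holding P constant, ∂Q/∂Y = 0.0866.
η_Y = (∂Q/∂Y)·(Y/Q) = 0.0866 × (7935.3/991.682) = 0.693.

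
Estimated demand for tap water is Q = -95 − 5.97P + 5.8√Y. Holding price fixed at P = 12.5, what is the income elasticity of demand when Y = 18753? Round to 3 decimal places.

0.636

At P = 12.5, Y = 18753: Q = 624.636.
Holding P constant, ∂Q/∂Y = 5.8/(2√Y) = 0.0211769.
η_Y = (∂Q/∂Y)·(Y/Q) = 0.0211769 × (18753/624.636) = 0.636.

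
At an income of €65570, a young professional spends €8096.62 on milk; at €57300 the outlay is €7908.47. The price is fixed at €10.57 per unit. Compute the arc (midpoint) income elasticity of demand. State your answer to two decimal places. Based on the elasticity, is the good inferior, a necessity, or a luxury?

0.17 (necessity)

With a constant price, Q₁ = 8096.62/10.57 = 766.000 and Q₂ = 7908.47/10.57 = 748.200 (equivalently, work directly with expenditure since P cancels).
Midpoint %ΔQ = (7908.47 − 8096.62)/8002.55 = -0.02351; midpoint %ΔI = (57300 − 65570)/61435 = -0.13461.
η = -0.02351 / -0.13461 = 0.17.
0 < η < 1 ⇒ necessity.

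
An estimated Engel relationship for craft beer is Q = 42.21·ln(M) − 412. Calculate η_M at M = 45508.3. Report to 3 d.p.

1.036

At M = 45508.3: Q = 40.730.
dQ/dM = 42.21/M = 0.000927523 at this income.
η = (dQ/dM)·(M/Q) = 0.000927523 × (45508.3/40.730) = 1.036.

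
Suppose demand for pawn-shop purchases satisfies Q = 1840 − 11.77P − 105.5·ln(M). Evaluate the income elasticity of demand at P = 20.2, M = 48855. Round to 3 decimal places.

-0.228

At P = 20.2, M = 48855: Q = 463.203.
Holding P constant, ∂Q/∂M = -105.5/M = -0.00215945.
η_M = (∂Q/∂M)·(M/Q) = -0.00215945 × (48855/463.203) = -0.228.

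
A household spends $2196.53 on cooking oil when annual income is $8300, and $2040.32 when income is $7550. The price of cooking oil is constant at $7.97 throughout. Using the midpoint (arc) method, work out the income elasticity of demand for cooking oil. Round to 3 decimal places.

0.779

With a constant price, Q₁ = 2196.53/7.97 = 275.600 and Q₂ = 2040.32/7.97 = 256.000 (equivalently, work directly with expenditure since P cancels).
Midpoint %ΔQ = (2040.32 − 2196.53)/2118.43 = -0.07374; midpoint %ΔI = (7550 − 8300)/7925 = -0.09464.
η = -0.07374 / -0.09464 = 0.779.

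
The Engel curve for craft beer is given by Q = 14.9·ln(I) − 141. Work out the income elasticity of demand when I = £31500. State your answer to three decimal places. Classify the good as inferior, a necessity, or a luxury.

1.118 (luxury)

At I = 31500: Q = 13.330.
dQ/dI = 14.9/I = 0.000473016 at this income.
η = (dQ/dI)·(I/Q) = 0.000473016 × (31500/13.330) = 1.118.
Since η > 1, the good is a luxury.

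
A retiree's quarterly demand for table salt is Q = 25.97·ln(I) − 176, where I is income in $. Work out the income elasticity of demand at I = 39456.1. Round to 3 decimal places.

0.263

At I = 39456.1: Q = 98.839.
dQ/dI = 25.97/I = 0.0006582 at this income.
η = (dQ/dI)·(I/Q) = 0.0006582 × (39456.1/98.839) = 0.263.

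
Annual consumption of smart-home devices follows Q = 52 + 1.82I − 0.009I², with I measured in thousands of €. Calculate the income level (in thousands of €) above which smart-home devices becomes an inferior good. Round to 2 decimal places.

dQ/dI = 1.82 − 0.018I.
The good is inferior where dQ/dI < 0. Setting dQ/dI = 0 gives I = 1.82 / 0.018 = 101.11.

101.11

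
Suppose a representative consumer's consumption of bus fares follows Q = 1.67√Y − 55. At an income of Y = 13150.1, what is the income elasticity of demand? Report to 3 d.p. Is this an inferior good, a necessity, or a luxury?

At Y = 13150.1: Q = 136.505.
dQ/dY = 1.67/(2√Y) = 0.00728152 at this income.
η = (dQ/dY)·(Y/Q) = 0.00728152 × (13150.1/136.505) = 0.701.
Since 0 < η < 1, the good is a necessity.

0.701 (necessity)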